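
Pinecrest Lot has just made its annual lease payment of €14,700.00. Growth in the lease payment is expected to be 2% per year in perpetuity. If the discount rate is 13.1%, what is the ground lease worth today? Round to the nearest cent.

€135081.08

D₁ = D₀ × (1 + g) = €14,700.00 × 1.02 = €14,994.0000
Growing perpetuity: P = D₁ / (r − g) = €14,994.0000 / (0.131 − 0.02) = €135,081.08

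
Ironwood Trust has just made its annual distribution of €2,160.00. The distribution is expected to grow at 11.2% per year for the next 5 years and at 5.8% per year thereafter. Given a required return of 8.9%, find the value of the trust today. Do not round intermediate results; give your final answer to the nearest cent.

€93343.24

D_1 = 2401.92000
D_2 = 2670.93504
D_3 = 2970.07976
D_4 = 3302.72870
D_5 = 3672.63431
Terminal value at year 5: TV = D_5×(1+g_2)/(r−g_2) = 3885.64710/0.031 = 125343.45492
P_0 = D_1/(1+r)^1 + D_2/(1+r)^2 + D_3/(1+r)^3 + D_4/(1+r)^4 + D_5/(1+r)^5 + TV/(1+r)^5
    = 2205.61983 + 2252.20317 + 2299.77037 + 2348.34219 + 2397.93987 + 81839.36716 = 93343.24260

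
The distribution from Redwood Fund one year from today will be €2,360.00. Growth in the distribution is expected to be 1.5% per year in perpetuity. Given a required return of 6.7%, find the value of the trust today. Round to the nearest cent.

Growing perpetuity: P = D₁ / (r − g) = €2,360.0000 / (0.067 − 0.015) = €45,384.62

€45384.62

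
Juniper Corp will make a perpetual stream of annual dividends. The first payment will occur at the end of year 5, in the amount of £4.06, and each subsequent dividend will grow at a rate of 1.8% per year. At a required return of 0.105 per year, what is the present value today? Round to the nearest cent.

£31.30

Value at end of year 4: C₁ / (r − g) = £4.06 / (0.105 − 0.018) = £46.6667
Discount to today: PV = £46.6667 / (1 + 0.105)^4 = £46.6667 / 1.490902 = £31.30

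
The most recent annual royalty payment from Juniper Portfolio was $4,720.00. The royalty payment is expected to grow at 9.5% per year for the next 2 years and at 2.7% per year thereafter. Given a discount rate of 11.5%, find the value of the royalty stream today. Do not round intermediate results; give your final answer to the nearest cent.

D_1 = 5168.40000
D_2 = 5659.39800
Terminal value at year 2: TV = D_2×(1+g_2)/(r−g_2) = 5812.20175/0.088 = 66047.74711
P_0 = D_1/(1+r)^1 + D_2/(1+r)^2 + TV/(1+r)^2
    = 4635.33632 + 4552.19128 + 53126.14138 = 62313.66898

$62313.67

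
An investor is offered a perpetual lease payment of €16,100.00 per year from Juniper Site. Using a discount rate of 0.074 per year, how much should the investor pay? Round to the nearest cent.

€217567.57

Level perpetuity: PV = C / r = €16,100.00 / 0.074 = €217,567.57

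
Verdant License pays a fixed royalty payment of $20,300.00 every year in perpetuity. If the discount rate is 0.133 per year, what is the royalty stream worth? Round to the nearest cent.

$152631.58

Level perpetuity: PV = C / r = $20,300.00 / 0.133 = $152,631.58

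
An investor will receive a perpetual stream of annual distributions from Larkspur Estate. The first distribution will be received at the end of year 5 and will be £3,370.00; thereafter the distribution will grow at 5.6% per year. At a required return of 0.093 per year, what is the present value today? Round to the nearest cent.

Value at end of year 4: C₁ / (r − g) = £3,370.00 / (0.093 − 0.056) = £91,081.0811
Discount to today: PV = £91,081.0811 / (1 + 0.093)^4 = £91,081.0811 / 1.427186 = £63,818.64

£63818.64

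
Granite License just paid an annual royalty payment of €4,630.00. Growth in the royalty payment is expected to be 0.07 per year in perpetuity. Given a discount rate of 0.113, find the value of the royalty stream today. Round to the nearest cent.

D₁ = D₀ × (1 + g) = €4,630.00 × 1.07 = €4,954.1000
Growing perpetuity: P = D₁ / (r − g) = €4,954.1000 / (0.113 − 0.07) = €115,211.63

€115211.63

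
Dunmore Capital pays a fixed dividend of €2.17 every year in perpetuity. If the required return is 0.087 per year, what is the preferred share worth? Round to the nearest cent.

Level perpetuity: PV = C / r = €2.17 / 0.087 = €24.94

€24.94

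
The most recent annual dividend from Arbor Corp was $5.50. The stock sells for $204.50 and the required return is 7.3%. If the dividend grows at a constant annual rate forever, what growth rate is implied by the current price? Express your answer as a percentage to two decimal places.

4.49%

P = D₀(1+g)/(r−g) ⇒ P(r−g) = D₀(1+g) ⇒ g(P+D₀) = P·r − D₀
g = (P·r − D₀)/(P + D₀) = ($204.50×0.073 − $5.50) / ($204.50 + $5.50) = 0.044898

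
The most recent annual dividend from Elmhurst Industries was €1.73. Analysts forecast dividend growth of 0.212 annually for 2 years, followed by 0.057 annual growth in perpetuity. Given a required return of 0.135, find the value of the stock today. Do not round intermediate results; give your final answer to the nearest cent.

D_1 = 2.09676
D_2 = 2.54127
Terminal value at year 2: TV = D_2×(1+g_2)/(r−g_2) = 2.68613/0.078 = 34.43751
P_0 = D_1/(1+r)^1 + D_2/(1+r)^2 + TV/(1+r)^2
    = 1.84737 + 1.97269 + 26.73253 = 30.55259

€30.55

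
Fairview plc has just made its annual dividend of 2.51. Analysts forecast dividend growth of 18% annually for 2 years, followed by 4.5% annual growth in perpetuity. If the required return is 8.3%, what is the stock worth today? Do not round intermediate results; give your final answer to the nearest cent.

87.66

D_1 = 2.96180
D_2 = 3.49492
Terminal value at year 2: TV = D_2×(1+g_2)/(r−g_2) = 3.65220/0.038 = 96.11041
P_0 = D_1/(1+r)^1 + D_2/(1+r)^2 + TV/(1+r)^2
    = 2.73481 + 2.97976 + 81.94331 = 87.65788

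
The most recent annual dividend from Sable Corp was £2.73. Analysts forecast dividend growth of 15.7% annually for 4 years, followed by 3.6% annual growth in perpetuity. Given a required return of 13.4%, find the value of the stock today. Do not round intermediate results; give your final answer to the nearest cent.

£42.76

D_1 = 3.15861
D_2 = 3.65451
D_3 = 4.22827
D_4 = 4.89211
Terminal value at year 4: TV = D_4×(1+g_2)/(r−g_2) = 5.06822/0.098 = 51.71658
P_0 = D_1/(1+r)^1 + D_2/(1+r)^2 + D_3/(1+r)^3 + D_4/(1+r)^4 + TV/(1+r)^4
    = 2.78537 + 2.84186 + 2.89950 + 2.95831 + 31.27358 = 42.75862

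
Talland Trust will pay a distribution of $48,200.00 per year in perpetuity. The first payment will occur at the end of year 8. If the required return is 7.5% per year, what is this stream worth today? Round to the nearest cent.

$387370.48

Value at end of year 7: C / r = $48,200.00 / 0.075 = $642,666.6667
Discount to today: PV = $642,666.6667 / (1 + 0.075)^7 = $642,666.6667 / 1.659049 = $387,370.48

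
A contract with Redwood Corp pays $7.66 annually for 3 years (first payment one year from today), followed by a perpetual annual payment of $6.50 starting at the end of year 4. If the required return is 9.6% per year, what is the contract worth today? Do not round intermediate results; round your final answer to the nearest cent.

PV of 3-year annuity: $7.66 × [1 − (1+0.096)^−3] / 0.096 = 19.18424
Perpetuity value at year 3: $6.50 / 0.096 = 67.70833
PV of perpetuity: 67.70833 / (1+0.096)^3 = 51.42928
Total PV = 19.18424 + 51.42928 = 70.61352

$70.61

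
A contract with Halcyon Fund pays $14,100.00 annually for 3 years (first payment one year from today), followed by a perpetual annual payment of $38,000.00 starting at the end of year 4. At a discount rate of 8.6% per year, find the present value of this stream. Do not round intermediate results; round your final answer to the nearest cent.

PV of 3-year annuity: $14,100.00 × [1 − (1+0.086)^−3] / 0.086 = 35947.23521
Perpetuity value at year 3: $38,000.00 / 0.086 = 441860.46512
PV of perpetuity: 441860.46512 / (1+0.086)^3 = 344981.39151
Total PV = 35947.23521 + 344981.39151 = 380928.62672

$380928.63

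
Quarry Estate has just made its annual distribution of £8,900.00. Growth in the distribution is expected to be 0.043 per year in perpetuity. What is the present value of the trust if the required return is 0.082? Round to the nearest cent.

£238017.95

D₁ = D₀ × (1 + g) = £8,900.00 × 1.043 = £9,282.7000
Growing perpetuity: P = D₁ / (r − g) = £9,282.7000 / (0.082 − 0.043) = £238,017.95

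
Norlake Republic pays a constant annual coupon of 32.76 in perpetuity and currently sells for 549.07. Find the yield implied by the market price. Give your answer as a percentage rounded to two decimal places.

5.97%

P = C/r ⇒ r = C/P = 32.76/549.07 = 0.059665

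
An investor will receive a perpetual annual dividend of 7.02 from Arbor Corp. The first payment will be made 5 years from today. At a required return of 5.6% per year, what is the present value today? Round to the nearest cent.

100.81

Value at end of year 4: C / r = 7.02 / 0.056 = 125.3571
Discount to today: PV = 125.3571 / (1 + 0.056)^4 = 125.3571 / 1.243528 = 100.81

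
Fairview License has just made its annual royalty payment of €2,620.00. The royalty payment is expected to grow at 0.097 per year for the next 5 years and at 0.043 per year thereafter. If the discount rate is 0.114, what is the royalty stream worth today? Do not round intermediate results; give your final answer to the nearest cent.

€48152.07

D_1 = 2874.14000
D_2 = 3152.93158
D_3 = 3458.76594
D_4 = 3794.26624
D_5 = 4162.31007
Terminal value at year 5: TV = D_5×(1+g_2)/(r−g_2) = 4341.28940/0.071 = 61144.92110
P_0 = D_1/(1+r)^1 + D_2/(1+r)^2 + D_3/(1+r)^3 + D_4/(1+r)^4 + D_5/(1+r)^5 + TV/(1+r)^5
    = 2580.01795 + 2540.64605 + 2501.87497 + 2463.69555 + 2426.09876 + 35639.73242 = 48152.06568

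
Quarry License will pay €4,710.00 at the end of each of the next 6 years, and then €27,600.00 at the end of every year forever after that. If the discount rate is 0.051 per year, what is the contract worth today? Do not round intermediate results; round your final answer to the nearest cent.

PV of 6-year annuity: €4,710.00 × [1 − (1+0.051)^−6] / 0.051 = 23830.24627
Perpetuity value at year 6: €27,600.00 / 0.051 = 541176.47059
PV of perpetuity: 541176.47059 / (1+0.051)^6 = 401534.26315
Total PV = 23830.24627 + 401534.26315 = 425364.50942

€425364.51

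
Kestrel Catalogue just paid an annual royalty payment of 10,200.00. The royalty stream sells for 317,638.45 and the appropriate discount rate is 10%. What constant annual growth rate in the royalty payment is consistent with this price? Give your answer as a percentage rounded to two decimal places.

6.58%

P = D₀(1+g)/(r−g) ⇒ P(r−g) = D₀(1+g) ⇒ g(P+D₀) = P·r − D₀
g = (P·r − D₀)/(P + D₀) = (317,638.45×0.1 − 10,200.00) / (317,638.45 + 10,200.00) = 0.065776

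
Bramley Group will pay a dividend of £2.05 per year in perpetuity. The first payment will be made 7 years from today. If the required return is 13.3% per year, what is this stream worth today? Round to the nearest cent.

£7.29

Value at end of year 6: C / r = £2.05 / 0.133 = £15.4135
Discount to today: PV = £15.4135 / (1 + 0.133)^6 = £15.4135 / 2.115336 = £7.29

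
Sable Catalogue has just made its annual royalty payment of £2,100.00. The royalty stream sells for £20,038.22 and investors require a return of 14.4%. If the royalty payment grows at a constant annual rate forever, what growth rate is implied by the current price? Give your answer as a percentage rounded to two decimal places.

3.55%

P = D₀(1+g)/(r−g) ⇒ P(r−g) = D₀(1+g) ⇒ g(P+D₀) = P·r − D₀
g = (P·r − D₀)/(P + D₀) = (£20,038.22×0.144 − £2,100.00) / (£20,038.22 + £2,100.00) = 0.035482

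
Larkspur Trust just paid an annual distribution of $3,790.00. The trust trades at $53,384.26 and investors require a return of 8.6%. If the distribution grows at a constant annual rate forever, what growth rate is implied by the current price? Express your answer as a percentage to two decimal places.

P = D₀(1+g)/(r−g) ⇒ P(r−g) = D₀(1+g) ⇒ g(P+D₀) = P·r − D₀
g = (P·r − D₀)/(P + D₀) = ($53,384.26×0.086 − $3,790.00) / ($53,384.26 + $3,790.00) = 0.014011

1.40%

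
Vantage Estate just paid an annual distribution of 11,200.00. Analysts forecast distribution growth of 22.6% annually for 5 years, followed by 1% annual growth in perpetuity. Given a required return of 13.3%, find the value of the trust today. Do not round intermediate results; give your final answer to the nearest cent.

207833.71

D_1 = 13731.20000
D_2 = 16834.45120
D_3 = 20639.03717
D_4 = 25303.45957
D_5 = 31022.04144
Terminal value at year 5: TV = D_5×(1+g_2)/(r−g_2) = 31332.26185/0.123 = 254733.83617
P_0 = D_1/(1+r)^1 + D_2/(1+r)^2 + D_3/(1+r)^3 + D_4/(1+r)^4 + D_5/(1+r)^5 + TV/(1+r)^5
    = 12119.32921 + 13114.11970 + 14190.56553 + 15355.36924 + 16615.78348 + 136438.54727 = 207833.71443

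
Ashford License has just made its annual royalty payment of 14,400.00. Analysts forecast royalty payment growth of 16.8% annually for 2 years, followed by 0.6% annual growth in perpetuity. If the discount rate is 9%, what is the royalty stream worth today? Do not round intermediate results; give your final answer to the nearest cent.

D_1 = 16819.20000
D_2 = 19644.82560
Terminal value at year 2: TV = D_2×(1+g_2)/(r−g_2) = 19762.69455/0.084 = 235270.17326
P_0 = D_1/(1+r)^1 + D_2/(1+r)^2 + TV/(1+r)^2
    = 15430.45872 + 16534.65668 + 198022.19784 = 229987.31324

229987.31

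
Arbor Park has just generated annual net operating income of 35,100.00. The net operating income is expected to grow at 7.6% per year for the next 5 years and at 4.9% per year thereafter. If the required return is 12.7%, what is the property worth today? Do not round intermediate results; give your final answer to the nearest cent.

527545.01

D_1 = 37767.60000
D_2 = 40637.93760
D_3 = 43726.42086
D_4 = 47049.62884
D_5 = 50625.40063
Terminal value at year 5: TV = D_5×(1+g_2)/(r−g_2) = 53106.04527/0.078 = 680846.73418
P_0 = D_1/(1+r)^1 + D_2/(1+r)^2 + D_3/(1+r)^3 + D_4/(1+r)^4 + D_5/(1+r)^5 + TV/(1+r)^5
    = 33511.62378 + 31995.12616 + 30547.25444 + 29164.90308 + 27845.10712 + 374480.99185 = 527545.00643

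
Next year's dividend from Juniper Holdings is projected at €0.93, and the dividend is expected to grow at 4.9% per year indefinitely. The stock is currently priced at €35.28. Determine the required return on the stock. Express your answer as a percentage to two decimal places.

7.54%

P = D₁/(r − g) ⇒ r = D₁/P + g = €0.9300/€35.28 + 0.049 = 0.026361 + 0.049 = 0.075361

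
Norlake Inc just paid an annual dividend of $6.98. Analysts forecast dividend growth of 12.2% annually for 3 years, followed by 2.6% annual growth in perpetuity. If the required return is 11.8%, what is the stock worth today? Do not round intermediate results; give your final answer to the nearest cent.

D_1 = 7.83156
D_2 = 8.78701
D_3 = 9.85903
Terminal value at year 3: TV = D_3×(1+g_2)/(r−g_2) = 10.11536/0.092 = 109.94957
P_0 = D_1/(1+r)^1 + D_2/(1+r)^2 + D_3/(1+r)^3 + TV/(1+r)^3
    = 7.00497 + 7.03004 + 7.05519 + 78.68068 = 99.77088

$99.77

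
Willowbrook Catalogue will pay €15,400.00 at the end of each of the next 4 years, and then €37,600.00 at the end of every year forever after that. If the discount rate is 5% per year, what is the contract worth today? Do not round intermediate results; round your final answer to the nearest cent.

€673279.90

PV of 4-year annuity: €15,400.00 × [1 − (1+0.05)^−4] / 0.05 = 54607.63776
Perpetuity value at year 4: €37,600.00 / 0.05 = 752000.00000
PV of perpetuity: 752000.00000 / (1+0.05)^4 = 618672.26104
Total PV = 54607.63776 + 618672.26104 = 673279.89881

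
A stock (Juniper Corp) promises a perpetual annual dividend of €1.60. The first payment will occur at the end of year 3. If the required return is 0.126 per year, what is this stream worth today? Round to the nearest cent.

Value at end of year 2: C / r = €1.60 / 0.126 = €12.6984
Discount to today: PV = €12.6984 / (1 + 0.126)^2 = €12.6984 / 1.267876 = €10.02

€10.02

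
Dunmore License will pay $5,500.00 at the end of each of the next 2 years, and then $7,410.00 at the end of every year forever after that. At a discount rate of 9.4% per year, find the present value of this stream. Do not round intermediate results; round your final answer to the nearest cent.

PV of 2-year annuity: $5,500.00 × [1 − (1+0.094)^−2] / 0.094 = 9622.87231
Perpetuity value at year 2: $7,410.00 / 0.094 = 78829.78723
PV of perpetuity: 78829.78723 / (1+0.094)^2 = 65865.15382
Total PV = 9622.87231 + 65865.15382 = 75488.02612

$75488.03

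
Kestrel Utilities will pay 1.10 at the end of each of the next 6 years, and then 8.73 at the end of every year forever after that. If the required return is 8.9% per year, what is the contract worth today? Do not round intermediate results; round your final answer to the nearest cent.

PV of 6-year annuity: 1.10 × [1 − (1+0.089)^−6] / 0.089 = 4.94926
Perpetuity value at year 6: 8.73 / 0.089 = 98.08989
PV of perpetuity: 98.08989 / (1+0.089)^6 = 58.81078
Total PV = 4.94926 + 58.81078 = 63.76004

63.76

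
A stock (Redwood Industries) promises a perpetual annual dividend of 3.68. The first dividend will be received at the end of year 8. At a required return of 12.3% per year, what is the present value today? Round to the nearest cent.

13.28

Value at end of year 7: C / r = 3.68 / 0.123 = 29.9187
Discount to today: PV = 29.9187 / (1 + 0.123)^7 = 29.9187 / 2.252466 = 13.28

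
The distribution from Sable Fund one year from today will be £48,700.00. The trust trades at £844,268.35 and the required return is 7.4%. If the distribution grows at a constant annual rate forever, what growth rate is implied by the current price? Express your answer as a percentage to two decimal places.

P = D₁/(r−g) ⇒ g = r − D₁/P = 0.074 − £48,700.00/£844,268.35 = 0.016317

1.63%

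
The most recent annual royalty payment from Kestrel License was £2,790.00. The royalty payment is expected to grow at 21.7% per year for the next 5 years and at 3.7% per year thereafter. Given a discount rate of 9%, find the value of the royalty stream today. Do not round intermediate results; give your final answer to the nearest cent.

D_1 = 3395.43000
D_2 = 4132.23831
D_3 = 5028.93402
D_4 = 6120.21271
D_5 = 7448.29886
Terminal value at year 5: TV = D_5×(1+g_2)/(r−g_2) = 7723.88592/0.053 = 145733.69663
P_0 = D_1/(1+r)^1 + D_2/(1+r)^2 + D_3/(1+r)^3 + D_4/(1+r)^4 + D_5/(1+r)^5 + TV/(1+r)^5
    = 3115.07339 + 3478.02231 + 3883.25978 + 4335.71298 + 4840.88321 + 94716.90348 = 114369.85515

£114369.86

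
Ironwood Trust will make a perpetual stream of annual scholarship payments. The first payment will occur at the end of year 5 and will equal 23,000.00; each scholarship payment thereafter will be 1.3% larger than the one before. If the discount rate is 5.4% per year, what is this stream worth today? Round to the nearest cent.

454549.87

Value at end of year 4: C₁ / (r − g) = 23,000.00 / (0.054 − 0.013) = 560,975.6098
Discount to today: PV = 560,975.6098 / (1 + 0.054)^4 = 560,975.6098 / 1.234134 = 454,549.87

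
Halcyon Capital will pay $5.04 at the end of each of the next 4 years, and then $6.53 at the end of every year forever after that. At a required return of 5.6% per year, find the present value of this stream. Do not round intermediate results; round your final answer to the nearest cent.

$111.40

PV of 4-year annuity: $5.04 × [1 − (1+0.056)^−4] / 0.056 = 17.62529
Perpetuity value at year 4: $6.53 / 0.056 = 116.60714
PV of perpetuity: 116.60714 / (1+0.056)^4 = 93.77120
Total PV = 17.62529 + 93.77120 = 111.39649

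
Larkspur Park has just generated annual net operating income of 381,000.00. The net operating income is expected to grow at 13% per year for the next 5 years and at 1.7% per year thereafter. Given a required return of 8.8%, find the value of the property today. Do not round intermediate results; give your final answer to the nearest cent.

D_1 = 430530.00000
D_2 = 486498.90000
D_3 = 549743.75700
D_4 = 621210.44541
D_5 = 701967.80331
Terminal value at year 5: TV = D_5×(1+g_2)/(r−g_2) = 713901.25597/0.071 = 10054947.26718
P_0 = D_1/(1+r)^1 + D_2/(1+r)^2 + D_3/(1+r)^3 + D_4/(1+r)^4 + D_5/(1+r)^5 + TV/(1+r)^5
    = 395707.72059 + 410983.20245 + 426848.36284 + 443325.96508 + 460439.65123 + 6595311.62398 = 8732616.52617

8732616.53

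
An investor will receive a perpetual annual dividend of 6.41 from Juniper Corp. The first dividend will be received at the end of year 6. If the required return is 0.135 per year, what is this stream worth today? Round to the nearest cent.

25.21

Value at end of year 5: C / r = 6.41 / 0.135 = 47.4815
Discount to today: PV = 47.4815 / (1 + 0.135)^5 = 47.4815 / 1.883559 = 25.21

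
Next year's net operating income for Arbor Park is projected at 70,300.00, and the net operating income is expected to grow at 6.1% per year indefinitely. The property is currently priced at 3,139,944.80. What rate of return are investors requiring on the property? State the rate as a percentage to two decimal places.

8.34%

P = D₁/(r − g) ⇒ r = D₁/P + g = 70,300.0000/3,139,944.80 + 0.061 = 0.022389 + 0.061 = 0.083389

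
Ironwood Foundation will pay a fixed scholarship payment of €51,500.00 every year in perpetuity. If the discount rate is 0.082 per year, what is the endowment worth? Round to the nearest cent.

€628048.78

Level perpetuity: PV = C / r = €51,500.00 / 0.082 = €628,048.78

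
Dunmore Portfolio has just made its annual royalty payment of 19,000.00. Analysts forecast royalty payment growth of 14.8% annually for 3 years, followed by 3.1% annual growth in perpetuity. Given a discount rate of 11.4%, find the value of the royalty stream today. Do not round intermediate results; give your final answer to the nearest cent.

318838.71

D_1 = 21812.00000
D_2 = 25040.17600
D_3 = 28746.12205
Terminal value at year 3: TV = D_3×(1+g_2)/(r−g_2) = 29637.25183/0.083 = 357075.32327
P_0 = D_1/(1+r)^1 + D_2/(1+r)^2 + D_3/(1+r)^3 + TV/(1+r)^3
    = 19579.89228 + 20177.48325 + 20793.31308 + 258288.02148 = 318838.71008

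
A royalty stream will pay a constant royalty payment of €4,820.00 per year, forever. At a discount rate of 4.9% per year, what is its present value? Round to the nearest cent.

€98367.35

Level perpetuity: PV = C / r = €4,820.00 / 0.049 = €98,367.35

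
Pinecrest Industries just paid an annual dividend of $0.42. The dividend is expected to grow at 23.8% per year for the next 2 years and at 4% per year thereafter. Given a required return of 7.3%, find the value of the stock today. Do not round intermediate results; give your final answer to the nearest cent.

D_1 = 0.51996
D_2 = 0.64371
Terminal value at year 2: TV = D_2×(1+g_2)/(r−g_2) = 0.66946/0.033 = 20.28663
P_0 = D_1/(1+r)^1 + D_2/(1+r)^2 + TV/(1+r)^2
    = 0.48459 + 0.55910 + 17.62019 = 18.66388

$18.66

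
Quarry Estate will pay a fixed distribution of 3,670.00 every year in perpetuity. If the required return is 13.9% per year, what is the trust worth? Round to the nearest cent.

26402.88

Level perpetuity: PV = C / r = 3,670.00 / 0.139 = 26,402.88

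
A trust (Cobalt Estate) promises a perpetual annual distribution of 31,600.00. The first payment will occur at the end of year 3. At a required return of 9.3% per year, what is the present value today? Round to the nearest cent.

284422.41

Value at end of year 2: C / r = 31,600.00 / 0.093 = 339,784.9462
Discount to today: PV = 339,784.9462 / (1 + 0.093)^2 = 339,784.9462 / 1.194649 = 284,422.41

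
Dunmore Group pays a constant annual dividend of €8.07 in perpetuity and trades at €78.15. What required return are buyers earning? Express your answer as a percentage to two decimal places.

P = C/r ⇒ r = C/P = €8.07/€78.15 = 0.103263

10.33%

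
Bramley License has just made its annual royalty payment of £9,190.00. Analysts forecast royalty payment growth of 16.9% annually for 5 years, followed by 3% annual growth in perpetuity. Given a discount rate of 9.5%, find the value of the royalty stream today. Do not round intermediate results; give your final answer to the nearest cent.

D_1 = 10743.11000
D_2 = 12558.69559
D_3 = 14681.11514
D_4 = 17162.22360
D_5 = 20062.63939
Terminal value at year 5: TV = D_5×(1+g_2)/(r−g_2) = 20664.51858/0.065 = 317915.67039
P_0 = D_1/(1+r)^1 + D_2/(1+r)^2 + D_3/(1+r)^3 + D_4/(1+r)^4 + D_5/(1+r)^5 + TV/(1+r)^5
    = 9811.05936 + 10474.08986 + 11181.92789 + 11937.60156 + 12744.34358 + 201948.82906 = 258097.85130

£258097.85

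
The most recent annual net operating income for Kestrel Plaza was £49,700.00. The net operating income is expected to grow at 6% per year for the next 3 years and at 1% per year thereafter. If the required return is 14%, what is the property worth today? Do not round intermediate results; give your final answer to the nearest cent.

D_1 = 52682.00000
D_2 = 55842.92000
D_3 = 59193.49520
Terminal value at year 3: TV = D_3×(1+g_2)/(r−g_2) = 59785.43015/0.13 = 459887.92425
P_0 = D_1/(1+r)^1 + D_2/(1+r)^2 + D_3/(1+r)^3 + TV/(1+r)^3
    = 46212.28070 + 42969.31363 + 39953.92320 + 310411.24951 = 439546.76705

£439546.77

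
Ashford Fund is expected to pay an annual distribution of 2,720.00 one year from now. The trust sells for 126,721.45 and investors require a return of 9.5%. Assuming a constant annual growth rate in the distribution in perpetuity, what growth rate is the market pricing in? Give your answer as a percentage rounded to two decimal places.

P = D₁/(r−g) ⇒ g = r − D₁/P = 0.095 − 2,720.00/126,721.45 = 0.073536

7.35%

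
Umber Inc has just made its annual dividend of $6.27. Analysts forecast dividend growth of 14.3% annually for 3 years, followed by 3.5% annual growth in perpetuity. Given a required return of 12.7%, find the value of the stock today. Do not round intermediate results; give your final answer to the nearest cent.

D_1 = 7.16661
D_2 = 8.19144
D_3 = 9.36281
Terminal value at year 3: TV = D_3×(1+g_2)/(r−g_2) = 9.69051/0.092 = 105.33162
P_0 = D_1/(1+r)^1 + D_2/(1+r)^2 + D_3/(1+r)^3 + TV/(1+r)^3
    = 6.35902 + 6.44929 + 6.54085 + 73.58461 = 92.93378

$92.93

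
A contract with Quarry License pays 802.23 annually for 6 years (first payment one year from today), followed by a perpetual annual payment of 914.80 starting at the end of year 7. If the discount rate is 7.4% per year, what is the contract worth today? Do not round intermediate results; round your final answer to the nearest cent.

PV of 6-year annuity: 802.23 × [1 − (1+0.074)^−6] / 0.074 = 3777.09558
Perpetuity value at year 6: 914.80 / 0.074 = 12362.16216
PV of perpetuity: 12362.16216 / (1+0.074)^6 = 8055.05941
Total PV = 3777.09558 + 8055.05941 = 11832.15499

11832.15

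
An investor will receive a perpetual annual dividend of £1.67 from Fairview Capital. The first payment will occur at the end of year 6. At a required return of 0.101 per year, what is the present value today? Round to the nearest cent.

£10.22

Value at end of year 5: C / r = £1.67 / 0.101 = £16.5347
Discount to today: PV = £16.5347 / (1 + 0.101)^5 = £16.5347 / 1.617844 = £10.22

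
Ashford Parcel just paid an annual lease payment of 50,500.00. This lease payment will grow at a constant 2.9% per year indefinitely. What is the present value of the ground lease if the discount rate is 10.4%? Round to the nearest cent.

D₁ = D₀ × (1 + g) = 50,500.00 × 1.029 = 51,964.5000
Growing perpetuity: P = D₁ / (r − g) = 51,964.5000 / (0.104 − 0.029) = 692,860.00

692860.00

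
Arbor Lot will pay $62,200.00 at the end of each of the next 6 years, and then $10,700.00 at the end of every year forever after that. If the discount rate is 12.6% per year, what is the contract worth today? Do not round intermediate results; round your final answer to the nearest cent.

PV of 6-year annuity: $62,200.00 × [1 − (1+0.126)^−6] / 0.126 = 251442.22874
Perpetuity value at year 6: $10,700.00 / 0.126 = 84920.63492
PV of perpetuity: 84920.63492 / (1+0.126)^6 = 41666.10361
Total PV = 251442.22874 + 41666.10361 = 293108.33235

$293108.33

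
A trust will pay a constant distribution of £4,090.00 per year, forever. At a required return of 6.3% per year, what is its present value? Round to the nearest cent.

£64920.63

Level perpetuity: PV = C / r = £4,090.00 / 0.063 = £64,920.63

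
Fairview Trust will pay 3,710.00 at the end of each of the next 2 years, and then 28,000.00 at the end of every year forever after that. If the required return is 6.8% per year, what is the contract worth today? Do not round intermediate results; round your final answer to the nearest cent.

367725.90

PV of 2-year annuity: 3,710.00 × [1 − (1+0.068)^−2] / 0.068 = 6726.38836
Perpetuity value at year 2: 28,000.00 / 0.068 = 411764.70588
PV of perpetuity: 411764.70588 / (1+0.068)^2 = 360999.51069
Total PV = 6726.38836 + 360999.51069 = 367725.89905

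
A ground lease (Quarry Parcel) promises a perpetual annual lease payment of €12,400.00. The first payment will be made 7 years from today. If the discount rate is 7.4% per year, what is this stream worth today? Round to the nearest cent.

Value at end of year 6: C / r = €12,400.00 / 0.074 = €167,567.5676
Discount to today: PV = €167,567.5676 / (1 + 0.074)^6 = €167,567.5676 / 1.534708 = €109,185.33

€109185.33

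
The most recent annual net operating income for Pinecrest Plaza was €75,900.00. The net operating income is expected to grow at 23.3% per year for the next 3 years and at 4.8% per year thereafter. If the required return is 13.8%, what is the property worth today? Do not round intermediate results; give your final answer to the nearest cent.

€1392023.31

D_1 = 93584.70000
D_2 = 115389.93510
D_3 = 142275.78998
Terminal value at year 3: TV = D_3×(1+g_2)/(r−g_2) = 149105.02790/0.09 = 1656722.53219
P_0 = D_1/(1+r)^1 + D_2/(1+r)^2 + D_3/(1+r)^3 + TV/(1+r)^3
    = 82236.11599 + 89101.16961 + 96539.31646 + 1124146.70723 = 1392023.30930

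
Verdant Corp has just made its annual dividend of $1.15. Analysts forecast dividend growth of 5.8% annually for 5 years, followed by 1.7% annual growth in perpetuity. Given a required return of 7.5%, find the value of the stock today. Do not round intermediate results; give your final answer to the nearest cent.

$24.10

D_1 = 1.21670
D_2 = 1.28727
D_3 = 1.36193
D_4 = 1.44092
D_5 = 1.52450
Terminal value at year 5: TV = D_5×(1+g_2)/(r−g_2) = 1.55041/0.058 = 26.73124
P_0 = D_1/(1+r)^1 + D_2/(1+r)^2 + D_3/(1+r)^3 + D_4/(1+r)^4 + D_5/(1+r)^5 + TV/(1+r)^5
    = 1.13181 + 1.11392 + 1.09630 + 1.07896 + 1.06190 + 18.61988 = 24.10277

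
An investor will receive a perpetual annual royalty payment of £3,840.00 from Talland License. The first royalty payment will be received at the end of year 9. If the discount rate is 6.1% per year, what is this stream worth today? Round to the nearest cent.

£39199.30

Value at end of year 8: C / r = £3,840.00 / 0.061 = £62,950.8197
Discount to today: PV = £62,950.8197 / (1 + 0.061)^8 = £62,950.8197 / 1.605917 = £39,199.30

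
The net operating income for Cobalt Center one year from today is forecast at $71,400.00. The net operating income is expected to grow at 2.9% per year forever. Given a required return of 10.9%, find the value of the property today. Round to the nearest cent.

Growing perpetuity: P = D₁ / (r − g) = $71,400.0000 / (0.109 − 0.029) = $892,500.00

$892500.00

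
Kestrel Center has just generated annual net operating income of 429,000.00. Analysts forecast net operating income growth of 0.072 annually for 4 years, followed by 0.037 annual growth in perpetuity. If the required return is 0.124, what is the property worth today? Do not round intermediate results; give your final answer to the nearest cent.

D_1 = 459888.00000
D_2 = 492999.93600
D_3 = 528495.93139
D_4 = 566547.63845
Terminal value at year 4: TV = D_4×(1+g_2)/(r−g_2) = 587509.90107/0.087 = 6752987.36868
P_0 = D_1/(1+r)^1 + D_2/(1+r)^2 + D_3/(1+r)^3 + D_4/(1+r)^4 + TV/(1+r)^4
    = 409153.02491 + 390224.23728 + 372171.15869 + 354953.27590 + 4230879.85185 = 5757381.54863

5757381.55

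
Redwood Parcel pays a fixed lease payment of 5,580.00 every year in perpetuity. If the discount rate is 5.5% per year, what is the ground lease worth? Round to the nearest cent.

101454.55

Level perpetuity: PV = C / r = 5,580.00 / 0.055 = 101,454.55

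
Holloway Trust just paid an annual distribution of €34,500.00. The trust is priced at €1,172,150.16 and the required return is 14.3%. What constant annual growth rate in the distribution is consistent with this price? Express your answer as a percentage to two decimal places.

P = D₀(1+g)/(r−g) ⇒ P(r−g) = D₀(1+g) ⇒ g(P+D₀) = P·r − D₀
g = (P·r − D₀)/(P + D₀) = (€1,172,150.16×0.143 − €34,500.00) / (€1,172,150.16 + €34,500.00) = 0.110320

11.03%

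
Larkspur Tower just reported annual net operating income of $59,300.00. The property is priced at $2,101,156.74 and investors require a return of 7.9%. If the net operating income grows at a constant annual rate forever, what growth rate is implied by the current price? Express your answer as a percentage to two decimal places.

P = D₀(1+g)/(r−g) ⇒ P(r−g) = D₀(1+g) ⇒ g(P+D₀) = P·r − D₀
g = (P·r − D₀)/(P + D₀) = ($2,101,156.74×0.079 − $59,300.00) / ($2,101,156.74 + $59,300.00) = 0.049384

4.94%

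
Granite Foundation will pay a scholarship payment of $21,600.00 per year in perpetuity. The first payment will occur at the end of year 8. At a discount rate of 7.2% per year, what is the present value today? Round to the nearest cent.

$184398.66

Value at end of year 7: C / r = $21,600.00 / 0.072 = $300,000.0000
Discount to today: PV = $300,000.0000 / (1 + 0.072)^7 = $300,000.0000 / 1.626910 = $184,398.66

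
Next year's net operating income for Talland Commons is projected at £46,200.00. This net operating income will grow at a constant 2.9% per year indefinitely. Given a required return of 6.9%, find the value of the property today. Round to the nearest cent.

Growing perpetuity: P = D₁ / (r − g) = £46,200.0000 / (0.069 − 0.029) = £1,155,000.00

£1155000.00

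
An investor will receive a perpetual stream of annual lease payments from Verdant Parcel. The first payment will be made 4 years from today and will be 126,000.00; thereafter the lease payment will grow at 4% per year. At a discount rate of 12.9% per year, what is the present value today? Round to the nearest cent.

983781.64

Value at end of year 3: C₁ / (r − g) = 126,000.00 / (0.129 − 0.04) = 1,415,730.3371
Discount to today: PV = 1,415,730.3371 / (1 + 0.129)^3 = 1,415,730.3371 / 1.439070 = 983,781.64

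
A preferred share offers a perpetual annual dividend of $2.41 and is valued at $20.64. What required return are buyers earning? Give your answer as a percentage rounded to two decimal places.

P = C/r ⇒ r = C/P = $2.41/$20.64 = 0.116764

11.68%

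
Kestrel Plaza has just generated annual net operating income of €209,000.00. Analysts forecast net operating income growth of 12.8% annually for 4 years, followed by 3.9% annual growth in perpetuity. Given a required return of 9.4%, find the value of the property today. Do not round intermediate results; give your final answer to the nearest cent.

€5365381.51

D_1 = 235752.00000
D_2 = 265928.25600
D_3 = 299967.07277
D_4 = 338362.85808
Terminal value at year 4: TV = D_4×(1+g_2)/(r−g_2) = 351559.00955/0.055 = 6391981.99177
P_0 = D_1/(1+r)^1 + D_2/(1+r)^2 + D_3/(1+r)^3 + D_4/(1+r)^4 + TV/(1+r)^4
    = 215495.42962 + 222192.72816 + 229098.16944 + 236218.22224 + 4462376.96186 = 5365381.51131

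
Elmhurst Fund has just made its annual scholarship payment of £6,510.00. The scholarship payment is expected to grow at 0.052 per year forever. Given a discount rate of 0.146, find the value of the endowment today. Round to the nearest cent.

D₁ = D₀ × (1 + g) = £6,510.00 × 1.052 = £6,848.5200
Growing perpetuity: P = D₁ / (r − g) = £6,848.5200 / (0.146 − 0.052) = £72,856.60

£72856.60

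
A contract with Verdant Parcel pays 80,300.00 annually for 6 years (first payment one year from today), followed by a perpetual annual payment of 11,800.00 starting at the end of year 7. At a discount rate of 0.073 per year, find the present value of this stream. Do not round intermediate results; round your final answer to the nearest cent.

485149.71

PV of 6-year annuity: 80,300.00 × [1 − (1+0.073)^−6] / 0.073 = 379233.89799
Perpetuity value at year 6: 11,800.00 / 0.073 = 161643.83562
PV of perpetuity: 161643.83562 / (1+0.073)^6 = 105915.81574
Total PV = 379233.89799 + 105915.81574 = 485149.71373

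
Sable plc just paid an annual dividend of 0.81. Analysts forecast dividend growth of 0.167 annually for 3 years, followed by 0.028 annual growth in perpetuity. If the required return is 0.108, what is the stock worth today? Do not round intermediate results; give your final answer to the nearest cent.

14.86

D_1 = 0.94527
D_2 = 1.10313
D_3 = 1.28735
Terminal value at year 3: TV = D_3×(1+g_2)/(r−g_2) = 1.32340/0.08 = 16.54248
P_0 = D_1/(1+r)^1 + D_2/(1+r)^2 + D_3/(1+r)^3 + TV/(1+r)^3
    = 0.85313 + 0.89856 + 0.94641 + 12.16134 = 14.85944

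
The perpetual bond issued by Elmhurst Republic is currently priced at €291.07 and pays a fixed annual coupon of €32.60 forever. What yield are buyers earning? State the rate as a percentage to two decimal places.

11.20%

P = C/r ⇒ r = C/P = €32.60/€291.07 = 0.112001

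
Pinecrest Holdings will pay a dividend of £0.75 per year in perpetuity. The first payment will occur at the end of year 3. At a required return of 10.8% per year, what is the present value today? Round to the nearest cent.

£5.66

Value at end of year 2: C / r = £0.75 / 0.108 = £6.9444
Discount to today: PV = £6.9444 / (1 + 0.108)^2 = £6.9444 / 1.227664 = £5.66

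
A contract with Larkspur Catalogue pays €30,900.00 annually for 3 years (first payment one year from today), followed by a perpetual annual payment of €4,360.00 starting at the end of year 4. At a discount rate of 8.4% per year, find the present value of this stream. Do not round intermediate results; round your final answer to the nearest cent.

€119810.25

PV of 3-year annuity: €30,900.00 × [1 − (1+0.084)^−3] / 0.084 = 79061.02778
Perpetuity value at year 3: €4,360.00 / 0.084 = 51904.76190
PV of perpetuity: 51904.76190 / (1+0.084)^3 = 40749.22530
Total PV = 79061.02778 + 40749.22530 = 119810.25308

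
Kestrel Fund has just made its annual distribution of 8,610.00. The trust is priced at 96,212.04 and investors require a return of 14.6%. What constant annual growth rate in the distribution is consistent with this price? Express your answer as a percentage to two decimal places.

5.19%

P = D₀(1+g)/(r−g) ⇒ P(r−g) = D₀(1+g) ⇒ g(P+D₀) = P·r − D₀
g = (P·r − D₀)/(P + D₀) = (96,212.04×0.146 − 8,610.00) / (96,212.04 + 8,610.00) = 0.051868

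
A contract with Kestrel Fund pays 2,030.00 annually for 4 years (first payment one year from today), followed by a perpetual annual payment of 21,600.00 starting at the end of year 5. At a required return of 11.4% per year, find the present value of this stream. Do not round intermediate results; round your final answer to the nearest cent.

PV of 4-year annuity: 2,030.00 × [1 − (1+0.114)^−4] / 0.114 = 6244.55275
Perpetuity value at year 4: 21,600.00 / 0.114 = 189473.68421
PV of perpetuity: 189473.68421 / (1+0.114)^4 = 123029.18200
Total PV = 6244.55275 + 123029.18200 = 129273.73475

129273.73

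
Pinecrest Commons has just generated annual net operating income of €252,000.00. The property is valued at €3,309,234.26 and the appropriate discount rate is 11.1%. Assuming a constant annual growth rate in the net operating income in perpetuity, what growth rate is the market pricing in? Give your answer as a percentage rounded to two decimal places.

P = D₀(1+g)/(r−g) ⇒ P(r−g) = D₀(1+g) ⇒ g(P+D₀) = P·r − D₀
g = (P·r − D₀)/(P + D₀) = (€3,309,234.26×0.111 − €252,000.00) / (€3,309,234.26 + €252,000.00) = 0.032383

3.24%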